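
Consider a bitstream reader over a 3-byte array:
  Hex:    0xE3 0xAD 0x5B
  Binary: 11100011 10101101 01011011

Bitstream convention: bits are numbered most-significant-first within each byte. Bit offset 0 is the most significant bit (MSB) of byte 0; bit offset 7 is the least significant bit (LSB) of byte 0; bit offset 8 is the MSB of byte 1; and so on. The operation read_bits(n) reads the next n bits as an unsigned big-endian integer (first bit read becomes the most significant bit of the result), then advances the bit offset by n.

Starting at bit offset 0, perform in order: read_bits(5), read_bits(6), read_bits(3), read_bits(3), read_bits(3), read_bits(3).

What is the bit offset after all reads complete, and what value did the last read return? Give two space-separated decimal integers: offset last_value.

Answer: 23 5

Derivation:
Read 1: bits[0:5] width=5 -> value=28 (bin 11100); offset now 5 = byte 0 bit 5; 19 bits remain
Read 2: bits[5:11] width=6 -> value=29 (bin 011101); offset now 11 = byte 1 bit 3; 13 bits remain
Read 3: bits[11:14] width=3 -> value=3 (bin 011); offset now 14 = byte 1 bit 6; 10 bits remain
Read 4: bits[14:17] width=3 -> value=2 (bin 010); offset now 17 = byte 2 bit 1; 7 bits remain
Read 5: bits[17:20] width=3 -> value=5 (bin 101); offset now 20 = byte 2 bit 4; 4 bits remain
Read 6: bits[20:23] width=3 -> value=5 (bin 101); offset now 23 = byte 2 bit 7; 1 bits remain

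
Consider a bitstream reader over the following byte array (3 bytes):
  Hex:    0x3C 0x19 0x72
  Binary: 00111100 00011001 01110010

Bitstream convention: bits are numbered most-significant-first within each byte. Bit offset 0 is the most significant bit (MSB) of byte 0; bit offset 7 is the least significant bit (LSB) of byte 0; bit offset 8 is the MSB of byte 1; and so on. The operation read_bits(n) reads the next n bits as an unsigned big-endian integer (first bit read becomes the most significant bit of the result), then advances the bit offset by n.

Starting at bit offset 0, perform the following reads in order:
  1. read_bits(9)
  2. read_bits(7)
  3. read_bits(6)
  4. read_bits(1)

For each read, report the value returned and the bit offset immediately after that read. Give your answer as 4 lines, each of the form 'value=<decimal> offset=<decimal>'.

Answer: value=120 offset=9
value=25 offset=16
value=28 offset=22
value=1 offset=23

Derivation:
Read 1: bits[0:9] width=9 -> value=120 (bin 001111000); offset now 9 = byte 1 bit 1; 15 bits remain
Read 2: bits[9:16] width=7 -> value=25 (bin 0011001); offset now 16 = byte 2 bit 0; 8 bits remain
Read 3: bits[16:22] width=6 -> value=28 (bin 011100); offset now 22 = byte 2 bit 6; 2 bits remain
Read 4: bits[22:23] width=1 -> value=1 (bin 1); offset now 23 = byte 2 bit 7; 1 bits remain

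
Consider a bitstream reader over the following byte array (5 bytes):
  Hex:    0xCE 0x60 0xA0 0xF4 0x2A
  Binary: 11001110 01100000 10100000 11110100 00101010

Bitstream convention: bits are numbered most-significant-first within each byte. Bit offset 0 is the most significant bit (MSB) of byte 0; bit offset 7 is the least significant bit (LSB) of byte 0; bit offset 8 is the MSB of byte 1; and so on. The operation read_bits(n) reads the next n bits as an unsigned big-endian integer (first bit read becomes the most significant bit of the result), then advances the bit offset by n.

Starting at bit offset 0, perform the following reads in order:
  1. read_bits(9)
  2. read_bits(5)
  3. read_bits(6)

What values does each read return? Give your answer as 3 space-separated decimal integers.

Read 1: bits[0:9] width=9 -> value=412 (bin 110011100); offset now 9 = byte 1 bit 1; 31 bits remain
Read 2: bits[9:14] width=5 -> value=24 (bin 11000); offset now 14 = byte 1 bit 6; 26 bits remain
Read 3: bits[14:20] width=6 -> value=10 (bin 001010); offset now 20 = byte 2 bit 4; 20 bits remain

Answer: 412 24 10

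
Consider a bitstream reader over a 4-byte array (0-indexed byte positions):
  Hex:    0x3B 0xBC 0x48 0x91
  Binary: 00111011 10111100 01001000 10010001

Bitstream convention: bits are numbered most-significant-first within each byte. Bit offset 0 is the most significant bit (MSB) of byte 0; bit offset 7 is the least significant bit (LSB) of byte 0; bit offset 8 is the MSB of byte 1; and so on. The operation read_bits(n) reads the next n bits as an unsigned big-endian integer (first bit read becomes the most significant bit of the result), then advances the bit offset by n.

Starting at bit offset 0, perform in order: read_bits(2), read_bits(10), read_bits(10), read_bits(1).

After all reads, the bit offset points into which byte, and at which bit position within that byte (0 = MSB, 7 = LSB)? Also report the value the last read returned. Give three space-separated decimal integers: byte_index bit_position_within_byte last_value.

Read 1: bits[0:2] width=2 -> value=0 (bin 00); offset now 2 = byte 0 bit 2; 30 bits remain
Read 2: bits[2:12] width=10 -> value=955 (bin 1110111011); offset now 12 = byte 1 bit 4; 20 bits remain
Read 3: bits[12:22] width=10 -> value=786 (bin 1100010010); offset now 22 = byte 2 bit 6; 10 bits remain
Read 4: bits[22:23] width=1 -> value=0 (bin 0); offset now 23 = byte 2 bit 7; 9 bits remain

Answer: 2 7 0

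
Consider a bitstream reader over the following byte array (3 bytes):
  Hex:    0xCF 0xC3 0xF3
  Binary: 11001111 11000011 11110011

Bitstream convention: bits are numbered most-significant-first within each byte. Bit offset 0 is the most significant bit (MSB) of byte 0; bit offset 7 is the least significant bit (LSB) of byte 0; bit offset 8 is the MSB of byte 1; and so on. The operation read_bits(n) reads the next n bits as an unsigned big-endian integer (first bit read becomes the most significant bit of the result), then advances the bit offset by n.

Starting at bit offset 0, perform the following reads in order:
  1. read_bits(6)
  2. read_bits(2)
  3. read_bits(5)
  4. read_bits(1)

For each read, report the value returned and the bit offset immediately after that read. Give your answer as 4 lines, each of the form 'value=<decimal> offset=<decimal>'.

Answer: value=51 offset=6
value=3 offset=8
value=24 offset=13
value=0 offset=14

Derivation:
Read 1: bits[0:6] width=6 -> value=51 (bin 110011); offset now 6 = byte 0 bit 6; 18 bits remain
Read 2: bits[6:8] width=2 -> value=3 (bin 11); offset now 8 = byte 1 bit 0; 16 bits remain
Read 3: bits[8:13] width=5 -> value=24 (bin 11000); offset now 13 = byte 1 bit 5; 11 bits remain
Read 4: bits[13:14] width=1 -> value=0 (bin 0); offset now 14 = byte 1 bit 6; 10 bits remain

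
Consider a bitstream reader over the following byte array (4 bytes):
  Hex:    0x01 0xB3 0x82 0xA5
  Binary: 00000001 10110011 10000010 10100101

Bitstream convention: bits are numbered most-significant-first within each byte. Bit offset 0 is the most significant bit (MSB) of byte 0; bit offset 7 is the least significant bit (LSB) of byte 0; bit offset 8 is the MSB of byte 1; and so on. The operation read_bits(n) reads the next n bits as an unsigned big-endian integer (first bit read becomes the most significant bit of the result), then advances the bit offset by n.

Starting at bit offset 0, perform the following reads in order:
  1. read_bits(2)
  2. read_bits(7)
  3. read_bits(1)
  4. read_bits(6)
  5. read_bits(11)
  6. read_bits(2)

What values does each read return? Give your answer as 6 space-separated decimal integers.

Answer: 0 3 0 51 1045 0

Derivation:
Read 1: bits[0:2] width=2 -> value=0 (bin 00); offset now 2 = byte 0 bit 2; 30 bits remain
Read 2: bits[2:9] width=7 -> value=3 (bin 0000011); offset now 9 = byte 1 bit 1; 23 bits remain
Read 3: bits[9:10] width=1 -> value=0 (bin 0); offset now 10 = byte 1 bit 2; 22 bits remain
Read 4: bits[10:16] width=6 -> value=51 (bin 110011); offset now 16 = byte 2 bit 0; 16 bits remain
Read 5: bits[16:27] width=11 -> value=1045 (bin 10000010101); offset now 27 = byte 3 bit 3; 5 bits remain
Read 6: bits[27:29] width=2 -> value=0 (bin 00); offset now 29 = byte 3 bit 5; 3 bits remain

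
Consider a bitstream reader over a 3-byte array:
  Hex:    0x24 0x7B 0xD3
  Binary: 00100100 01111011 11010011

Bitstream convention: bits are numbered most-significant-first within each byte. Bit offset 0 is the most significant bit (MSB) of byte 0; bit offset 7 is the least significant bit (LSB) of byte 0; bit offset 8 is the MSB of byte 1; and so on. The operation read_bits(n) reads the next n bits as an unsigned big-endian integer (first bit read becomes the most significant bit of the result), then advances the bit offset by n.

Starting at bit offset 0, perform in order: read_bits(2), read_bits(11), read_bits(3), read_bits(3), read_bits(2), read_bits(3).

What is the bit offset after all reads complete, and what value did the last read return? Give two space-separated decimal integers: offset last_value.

Read 1: bits[0:2] width=2 -> value=0 (bin 00); offset now 2 = byte 0 bit 2; 22 bits remain
Read 2: bits[2:13] width=11 -> value=1167 (bin 10010001111); offset now 13 = byte 1 bit 5; 11 bits remain
Read 3: bits[13:16] width=3 -> value=3 (bin 011); offset now 16 = byte 2 bit 0; 8 bits remain
Read 4: bits[16:19] width=3 -> value=6 (bin 110); offset now 19 = byte 2 bit 3; 5 bits remain
Read 5: bits[19:21] width=2 -> value=2 (bin 10); offset now 21 = byte 2 bit 5; 3 bits remain
Read 6: bits[21:24] width=3 -> value=3 (bin 011); offset now 24 = byte 3 bit 0; 0 bits remain

Answer: 24 3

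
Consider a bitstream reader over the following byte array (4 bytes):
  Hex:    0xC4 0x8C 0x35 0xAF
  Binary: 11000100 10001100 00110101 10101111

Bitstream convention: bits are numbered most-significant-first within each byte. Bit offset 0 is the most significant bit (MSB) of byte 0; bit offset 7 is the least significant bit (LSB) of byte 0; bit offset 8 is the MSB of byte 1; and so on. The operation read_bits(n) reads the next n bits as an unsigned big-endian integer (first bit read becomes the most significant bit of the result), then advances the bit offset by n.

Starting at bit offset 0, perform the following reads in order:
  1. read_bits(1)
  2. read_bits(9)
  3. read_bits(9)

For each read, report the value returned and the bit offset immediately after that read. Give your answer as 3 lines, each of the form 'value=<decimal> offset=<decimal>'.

Read 1: bits[0:1] width=1 -> value=1 (bin 1); offset now 1 = byte 0 bit 1; 31 bits remain
Read 2: bits[1:10] width=9 -> value=274 (bin 100010010); offset now 10 = byte 1 bit 2; 22 bits remain
Read 3: bits[10:19] width=9 -> value=97 (bin 001100001); offset now 19 = byte 2 bit 3; 13 bits remain

Answer: value=1 offset=1
value=274 offset=10
value=97 offset=19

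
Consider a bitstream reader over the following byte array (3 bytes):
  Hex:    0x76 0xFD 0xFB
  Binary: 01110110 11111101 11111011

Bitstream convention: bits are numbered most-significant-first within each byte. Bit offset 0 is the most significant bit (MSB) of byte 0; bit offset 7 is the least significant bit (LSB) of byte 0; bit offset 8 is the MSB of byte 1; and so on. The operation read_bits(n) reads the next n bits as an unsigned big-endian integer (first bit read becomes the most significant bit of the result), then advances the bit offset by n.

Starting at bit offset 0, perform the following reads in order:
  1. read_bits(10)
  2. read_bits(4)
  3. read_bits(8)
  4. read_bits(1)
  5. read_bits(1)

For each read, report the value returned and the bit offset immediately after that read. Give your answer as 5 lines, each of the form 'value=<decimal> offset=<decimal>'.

Answer: value=475 offset=10
value=15 offset=14
value=126 offset=22
value=1 offset=23
value=1 offset=24

Derivation:
Read 1: bits[0:10] width=10 -> value=475 (bin 0111011011); offset now 10 = byte 1 bit 2; 14 bits remain
Read 2: bits[10:14] width=4 -> value=15 (bin 1111); offset now 14 = byte 1 bit 6; 10 bits remain
Read 3: bits[14:22] width=8 -> value=126 (bin 01111110); offset now 22 = byte 2 bit 6; 2 bits remain
Read 4: bits[22:23] width=1 -> value=1 (bin 1); offset now 23 = byte 2 bit 7; 1 bits remain
Read 5: bits[23:24] width=1 -> value=1 (bin 1); offset now 24 = byte 3 bit 0; 0 bits remain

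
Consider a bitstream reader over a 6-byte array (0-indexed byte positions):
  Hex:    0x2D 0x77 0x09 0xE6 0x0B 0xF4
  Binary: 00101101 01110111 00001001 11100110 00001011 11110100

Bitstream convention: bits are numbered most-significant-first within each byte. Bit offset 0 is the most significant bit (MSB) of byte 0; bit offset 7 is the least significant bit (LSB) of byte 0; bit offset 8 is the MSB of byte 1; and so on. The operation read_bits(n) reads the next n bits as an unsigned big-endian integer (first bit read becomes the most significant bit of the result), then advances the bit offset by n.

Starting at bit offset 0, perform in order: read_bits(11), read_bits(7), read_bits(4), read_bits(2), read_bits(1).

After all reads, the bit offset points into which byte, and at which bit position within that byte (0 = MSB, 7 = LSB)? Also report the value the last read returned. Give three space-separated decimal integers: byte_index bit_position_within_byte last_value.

Answer: 3 1 1

Derivation:
Read 1: bits[0:11] width=11 -> value=363 (bin 00101101011); offset now 11 = byte 1 bit 3; 37 bits remain
Read 2: bits[11:18] width=7 -> value=92 (bin 1011100); offset now 18 = byte 2 bit 2; 30 bits remain
Read 3: bits[18:22] width=4 -> value=2 (bin 0010); offset now 22 = byte 2 bit 6; 26 bits remain
Read 4: bits[22:24] width=2 -> value=1 (bin 01); offset now 24 = byte 3 bit 0; 24 bits remain
Read 5: bits[24:25] width=1 -> value=1 (bin 1); offset now 25 = byte 3 bit 1; 23 bits remain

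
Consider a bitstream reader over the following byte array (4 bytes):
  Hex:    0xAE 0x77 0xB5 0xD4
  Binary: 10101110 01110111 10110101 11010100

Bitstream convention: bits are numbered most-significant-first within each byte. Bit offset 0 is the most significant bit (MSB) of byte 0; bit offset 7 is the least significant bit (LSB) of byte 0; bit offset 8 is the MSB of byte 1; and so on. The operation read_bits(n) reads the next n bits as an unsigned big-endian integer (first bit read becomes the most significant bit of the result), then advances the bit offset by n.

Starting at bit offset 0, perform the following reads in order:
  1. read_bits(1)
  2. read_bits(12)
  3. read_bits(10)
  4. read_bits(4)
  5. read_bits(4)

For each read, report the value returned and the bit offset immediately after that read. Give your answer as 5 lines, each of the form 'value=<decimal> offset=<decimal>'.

Answer: value=1 offset=1
value=1486 offset=13
value=986 offset=23
value=14 offset=27
value=10 offset=31

Derivation:
Read 1: bits[0:1] width=1 -> value=1 (bin 1); offset now 1 = byte 0 bit 1; 31 bits remain
Read 2: bits[1:13] width=12 -> value=1486 (bin 010111001110); offset now 13 = byte 1 bit 5; 19 bits remain
Read 3: bits[13:23] width=10 -> value=986 (bin 1111011010); offset now 23 = byte 2 bit 7; 9 bits remain
Read 4: bits[23:27] width=4 -> value=14 (bin 1110); offset now 27 = byte 3 bit 3; 5 bits remain
Read 5: bits[27:31] width=4 -> value=10 (bin 1010); offset now 31 = byte 3 bit 7; 1 bits remain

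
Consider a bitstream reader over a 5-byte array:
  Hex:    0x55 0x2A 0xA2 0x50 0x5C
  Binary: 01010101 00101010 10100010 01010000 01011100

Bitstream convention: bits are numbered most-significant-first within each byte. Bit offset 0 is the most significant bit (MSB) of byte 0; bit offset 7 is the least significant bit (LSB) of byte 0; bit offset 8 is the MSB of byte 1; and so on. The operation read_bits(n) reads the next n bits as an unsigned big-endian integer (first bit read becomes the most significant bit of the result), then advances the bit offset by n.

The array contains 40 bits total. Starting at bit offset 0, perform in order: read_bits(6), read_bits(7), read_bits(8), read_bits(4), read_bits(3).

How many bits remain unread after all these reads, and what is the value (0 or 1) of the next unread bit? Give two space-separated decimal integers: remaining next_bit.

Read 1: bits[0:6] width=6 -> value=21 (bin 010101); offset now 6 = byte 0 bit 6; 34 bits remain
Read 2: bits[6:13] width=7 -> value=37 (bin 0100101); offset now 13 = byte 1 bit 5; 27 bits remain
Read 3: bits[13:21] width=8 -> value=84 (bin 01010100); offset now 21 = byte 2 bit 5; 19 bits remain
Read 4: bits[21:25] width=4 -> value=4 (bin 0100); offset now 25 = byte 3 bit 1; 15 bits remain
Read 5: bits[25:28] width=3 -> value=5 (bin 101); offset now 28 = byte 3 bit 4; 12 bits remain

Answer: 12 0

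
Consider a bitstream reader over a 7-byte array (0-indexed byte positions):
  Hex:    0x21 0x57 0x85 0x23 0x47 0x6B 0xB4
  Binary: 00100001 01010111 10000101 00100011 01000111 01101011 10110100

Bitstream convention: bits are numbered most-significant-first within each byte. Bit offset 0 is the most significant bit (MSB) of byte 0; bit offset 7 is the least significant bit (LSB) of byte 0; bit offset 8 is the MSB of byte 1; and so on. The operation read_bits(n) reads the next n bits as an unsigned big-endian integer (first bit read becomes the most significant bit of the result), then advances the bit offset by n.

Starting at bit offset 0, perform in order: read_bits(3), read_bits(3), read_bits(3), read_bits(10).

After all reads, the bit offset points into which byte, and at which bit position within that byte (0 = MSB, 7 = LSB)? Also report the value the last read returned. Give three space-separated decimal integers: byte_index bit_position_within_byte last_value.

Answer: 2 3 700

Derivation:
Read 1: bits[0:3] width=3 -> value=1 (bin 001); offset now 3 = byte 0 bit 3; 53 bits remain
Read 2: bits[3:6] width=3 -> value=0 (bin 000); offset now 6 = byte 0 bit 6; 50 bits remain
Read 3: bits[6:9] width=3 -> value=2 (bin 010); offset now 9 = byte 1 bit 1; 47 bits remain
Read 4: bits[9:19] width=10 -> value=700 (bin 1010111100); offset now 19 = byte 2 bit 3; 37 bits remain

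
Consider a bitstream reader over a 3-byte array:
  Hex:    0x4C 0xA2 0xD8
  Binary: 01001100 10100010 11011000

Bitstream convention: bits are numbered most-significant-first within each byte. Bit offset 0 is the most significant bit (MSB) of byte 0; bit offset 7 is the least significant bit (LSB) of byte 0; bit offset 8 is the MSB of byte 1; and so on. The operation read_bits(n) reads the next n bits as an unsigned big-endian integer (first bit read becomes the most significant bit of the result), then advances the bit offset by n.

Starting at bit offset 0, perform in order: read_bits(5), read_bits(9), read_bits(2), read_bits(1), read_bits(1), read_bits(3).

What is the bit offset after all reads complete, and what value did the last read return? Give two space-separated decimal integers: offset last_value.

Read 1: bits[0:5] width=5 -> value=9 (bin 01001); offset now 5 = byte 0 bit 5; 19 bits remain
Read 2: bits[5:14] width=9 -> value=296 (bin 100101000); offset now 14 = byte 1 bit 6; 10 bits remain
Read 3: bits[14:16] width=2 -> value=2 (bin 10); offset now 16 = byte 2 bit 0; 8 bits remain
Read 4: bits[16:17] width=1 -> value=1 (bin 1); offset now 17 = byte 2 bit 1; 7 bits remain
Read 5: bits[17:18] width=1 -> value=1 (bin 1); offset now 18 = byte 2 bit 2; 6 bits remain
Read 6: bits[18:21] width=3 -> value=3 (bin 011); offset now 21 = byte 2 bit 5; 3 bits remain

Answer: 21 3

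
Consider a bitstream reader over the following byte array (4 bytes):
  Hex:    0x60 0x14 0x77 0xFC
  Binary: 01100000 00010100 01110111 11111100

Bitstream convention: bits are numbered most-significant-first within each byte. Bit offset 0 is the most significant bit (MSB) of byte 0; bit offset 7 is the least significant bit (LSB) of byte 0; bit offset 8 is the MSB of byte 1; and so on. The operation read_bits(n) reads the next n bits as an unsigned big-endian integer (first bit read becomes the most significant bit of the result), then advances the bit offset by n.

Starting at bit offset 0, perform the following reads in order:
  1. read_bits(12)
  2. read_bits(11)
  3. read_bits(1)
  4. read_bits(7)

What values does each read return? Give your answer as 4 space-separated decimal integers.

Read 1: bits[0:12] width=12 -> value=1537 (bin 011000000001); offset now 12 = byte 1 bit 4; 20 bits remain
Read 2: bits[12:23] width=11 -> value=571 (bin 01000111011); offset now 23 = byte 2 bit 7; 9 bits remain
Read 3: bits[23:24] width=1 -> value=1 (bin 1); offset now 24 = byte 3 bit 0; 8 bits remain
Read 4: bits[24:31] width=7 -> value=126 (bin 1111110); offset now 31 = byte 3 bit 7; 1 bits remain

Answer: 1537 571 1 126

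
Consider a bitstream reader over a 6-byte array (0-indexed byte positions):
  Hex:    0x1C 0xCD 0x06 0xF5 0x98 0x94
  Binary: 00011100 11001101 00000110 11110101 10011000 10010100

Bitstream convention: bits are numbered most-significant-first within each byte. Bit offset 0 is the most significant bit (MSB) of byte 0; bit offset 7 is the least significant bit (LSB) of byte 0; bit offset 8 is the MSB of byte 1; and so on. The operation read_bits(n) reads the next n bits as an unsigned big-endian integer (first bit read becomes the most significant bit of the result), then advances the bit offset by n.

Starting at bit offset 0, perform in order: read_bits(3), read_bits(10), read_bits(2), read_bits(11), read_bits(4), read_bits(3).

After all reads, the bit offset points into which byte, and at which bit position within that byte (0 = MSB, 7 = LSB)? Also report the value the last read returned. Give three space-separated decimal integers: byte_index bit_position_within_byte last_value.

Answer: 4 1 3

Derivation:
Read 1: bits[0:3] width=3 -> value=0 (bin 000); offset now 3 = byte 0 bit 3; 45 bits remain
Read 2: bits[3:13] width=10 -> value=921 (bin 1110011001); offset now 13 = byte 1 bit 5; 35 bits remain
Read 3: bits[13:15] width=2 -> value=2 (bin 10); offset now 15 = byte 1 bit 7; 33 bits remain
Read 4: bits[15:26] width=11 -> value=1051 (bin 10000011011); offset now 26 = byte 3 bit 2; 22 bits remain
Read 5: bits[26:30] width=4 -> value=13 (bin 1101); offset now 30 = byte 3 bit 6; 18 bits remain
Read 6: bits[30:33] width=3 -> value=3 (bin 011); offset now 33 = byte 4 bit 1; 15 bits remain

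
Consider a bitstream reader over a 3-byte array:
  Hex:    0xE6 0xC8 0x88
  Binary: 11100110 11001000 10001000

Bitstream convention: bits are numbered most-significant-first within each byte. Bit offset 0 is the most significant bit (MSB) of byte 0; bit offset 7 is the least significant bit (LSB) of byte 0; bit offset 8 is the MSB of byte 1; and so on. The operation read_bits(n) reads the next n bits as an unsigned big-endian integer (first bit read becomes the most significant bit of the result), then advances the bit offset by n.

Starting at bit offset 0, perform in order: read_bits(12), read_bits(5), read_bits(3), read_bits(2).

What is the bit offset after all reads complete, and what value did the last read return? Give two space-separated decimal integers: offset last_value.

Read 1: bits[0:12] width=12 -> value=3692 (bin 111001101100); offset now 12 = byte 1 bit 4; 12 bits remain
Read 2: bits[12:17] width=5 -> value=17 (bin 10001); offset now 17 = byte 2 bit 1; 7 bits remain
Read 3: bits[17:20] width=3 -> value=0 (bin 000); offset now 20 = byte 2 bit 4; 4 bits remain
Read 4: bits[20:22] width=2 -> value=2 (bin 10); offset now 22 = byte 2 bit 6; 2 bits remain

Answer: 22 2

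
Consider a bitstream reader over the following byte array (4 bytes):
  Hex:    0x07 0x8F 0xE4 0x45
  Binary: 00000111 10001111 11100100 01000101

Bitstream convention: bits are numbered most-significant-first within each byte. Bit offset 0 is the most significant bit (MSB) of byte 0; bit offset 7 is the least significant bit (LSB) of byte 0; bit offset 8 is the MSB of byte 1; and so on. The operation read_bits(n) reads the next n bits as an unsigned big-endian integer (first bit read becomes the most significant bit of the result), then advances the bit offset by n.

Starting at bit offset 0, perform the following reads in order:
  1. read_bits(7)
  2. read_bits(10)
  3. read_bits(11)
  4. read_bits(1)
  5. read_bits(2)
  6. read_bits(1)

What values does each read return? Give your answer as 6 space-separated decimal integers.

Read 1: bits[0:7] width=7 -> value=3 (bin 0000011); offset now 7 = byte 0 bit 7; 25 bits remain
Read 2: bits[7:17] width=10 -> value=799 (bin 1100011111); offset now 17 = byte 2 bit 1; 15 bits remain
Read 3: bits[17:28] width=11 -> value=1604 (bin 11001000100); offset now 28 = byte 3 bit 4; 4 bits remain
Read 4: bits[28:29] width=1 -> value=0 (bin 0); offset now 29 = byte 3 bit 5; 3 bits remain
Read 5: bits[29:31] width=2 -> value=2 (bin 10); offset now 31 = byte 3 bit 7; 1 bits remain
Read 6: bits[31:32] width=1 -> value=1 (bin 1); offset now 32 = byte 4 bit 0; 0 bits remain

Answer: 3 799 1604 0 2 1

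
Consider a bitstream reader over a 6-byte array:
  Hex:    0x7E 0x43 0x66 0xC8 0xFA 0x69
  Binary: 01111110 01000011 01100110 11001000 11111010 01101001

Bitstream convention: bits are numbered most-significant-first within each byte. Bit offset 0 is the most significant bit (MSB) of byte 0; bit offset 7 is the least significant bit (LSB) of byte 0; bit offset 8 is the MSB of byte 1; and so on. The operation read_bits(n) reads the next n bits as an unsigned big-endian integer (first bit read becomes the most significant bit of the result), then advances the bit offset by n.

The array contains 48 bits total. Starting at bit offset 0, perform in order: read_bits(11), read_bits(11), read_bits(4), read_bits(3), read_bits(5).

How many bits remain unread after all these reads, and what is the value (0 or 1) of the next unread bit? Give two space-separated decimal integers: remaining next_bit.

Answer: 14 1

Derivation:
Read 1: bits[0:11] width=11 -> value=1010 (bin 01111110010); offset now 11 = byte 1 bit 3; 37 bits remain
Read 2: bits[11:22] width=11 -> value=217 (bin 00011011001); offset now 22 = byte 2 bit 6; 26 bits remain
Read 3: bits[22:26] width=4 -> value=11 (bin 1011); offset now 26 = byte 3 bit 2; 22 bits remain
Read 4: bits[26:29] width=3 -> value=1 (bin 001); offset now 29 = byte 3 bit 5; 19 bits remain
Read 5: bits[29:34] width=5 -> value=3 (bin 00011); offset now 34 = byte 4 bit 2; 14 bits remain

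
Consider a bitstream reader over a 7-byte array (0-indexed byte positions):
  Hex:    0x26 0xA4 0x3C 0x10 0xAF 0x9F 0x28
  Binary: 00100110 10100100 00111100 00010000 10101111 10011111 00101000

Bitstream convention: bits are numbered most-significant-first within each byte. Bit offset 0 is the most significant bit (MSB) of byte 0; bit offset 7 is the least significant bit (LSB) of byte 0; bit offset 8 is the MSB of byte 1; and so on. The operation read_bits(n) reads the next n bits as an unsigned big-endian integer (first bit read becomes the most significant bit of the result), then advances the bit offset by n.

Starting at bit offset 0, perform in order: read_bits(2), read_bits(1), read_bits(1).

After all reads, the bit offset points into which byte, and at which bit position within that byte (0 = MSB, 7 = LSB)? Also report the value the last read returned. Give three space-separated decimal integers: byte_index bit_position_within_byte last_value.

Answer: 0 4 0

Derivation:
Read 1: bits[0:2] width=2 -> value=0 (bin 00); offset now 2 = byte 0 bit 2; 54 bits remain
Read 2: bits[2:3] width=1 -> value=1 (bin 1); offset now 3 = byte 0 bit 3; 53 bits remain
Read 3: bits[3:4] width=1 -> value=0 (bin 0); offset now 4 = byte 0 bit 4; 52 bits remain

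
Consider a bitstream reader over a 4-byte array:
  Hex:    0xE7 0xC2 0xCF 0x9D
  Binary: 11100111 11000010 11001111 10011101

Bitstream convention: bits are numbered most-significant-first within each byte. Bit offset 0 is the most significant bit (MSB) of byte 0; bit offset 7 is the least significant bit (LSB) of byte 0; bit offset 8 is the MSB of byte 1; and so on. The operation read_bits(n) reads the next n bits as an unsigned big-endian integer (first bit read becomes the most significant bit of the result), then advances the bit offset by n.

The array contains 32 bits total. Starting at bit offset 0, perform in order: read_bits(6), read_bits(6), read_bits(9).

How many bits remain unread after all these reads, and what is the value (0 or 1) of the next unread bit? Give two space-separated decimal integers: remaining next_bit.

Read 1: bits[0:6] width=6 -> value=57 (bin 111001); offset now 6 = byte 0 bit 6; 26 bits remain
Read 2: bits[6:12] width=6 -> value=60 (bin 111100); offset now 12 = byte 1 bit 4; 20 bits remain
Read 3: bits[12:21] width=9 -> value=89 (bin 001011001); offset now 21 = byte 2 bit 5; 11 bits remain

Answer: 11 1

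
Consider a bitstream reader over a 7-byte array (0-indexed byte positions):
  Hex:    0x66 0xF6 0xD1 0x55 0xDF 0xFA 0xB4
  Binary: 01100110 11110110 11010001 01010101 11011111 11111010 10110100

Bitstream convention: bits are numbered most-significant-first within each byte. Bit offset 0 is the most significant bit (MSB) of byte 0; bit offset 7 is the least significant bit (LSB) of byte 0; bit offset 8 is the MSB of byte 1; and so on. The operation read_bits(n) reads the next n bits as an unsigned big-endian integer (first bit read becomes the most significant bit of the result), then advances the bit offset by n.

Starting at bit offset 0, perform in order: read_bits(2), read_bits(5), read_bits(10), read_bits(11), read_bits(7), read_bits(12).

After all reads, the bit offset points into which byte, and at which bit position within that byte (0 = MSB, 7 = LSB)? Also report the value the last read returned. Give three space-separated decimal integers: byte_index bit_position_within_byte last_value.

Read 1: bits[0:2] width=2 -> value=1 (bin 01); offset now 2 = byte 0 bit 2; 54 bits remain
Read 2: bits[2:7] width=5 -> value=19 (bin 10011); offset now 7 = byte 0 bit 7; 49 bits remain
Read 3: bits[7:17] width=10 -> value=493 (bin 0111101101); offset now 17 = byte 2 bit 1; 39 bits remain
Read 4: bits[17:28] width=11 -> value=1301 (bin 10100010101); offset now 28 = byte 3 bit 4; 28 bits remain
Read 5: bits[28:35] width=7 -> value=46 (bin 0101110); offset now 35 = byte 4 bit 3; 21 bits remain
Read 6: bits[35:47] width=12 -> value=4093 (bin 111111111101); offset now 47 = byte 5 bit 7; 9 bits remain

Answer: 5 7 4093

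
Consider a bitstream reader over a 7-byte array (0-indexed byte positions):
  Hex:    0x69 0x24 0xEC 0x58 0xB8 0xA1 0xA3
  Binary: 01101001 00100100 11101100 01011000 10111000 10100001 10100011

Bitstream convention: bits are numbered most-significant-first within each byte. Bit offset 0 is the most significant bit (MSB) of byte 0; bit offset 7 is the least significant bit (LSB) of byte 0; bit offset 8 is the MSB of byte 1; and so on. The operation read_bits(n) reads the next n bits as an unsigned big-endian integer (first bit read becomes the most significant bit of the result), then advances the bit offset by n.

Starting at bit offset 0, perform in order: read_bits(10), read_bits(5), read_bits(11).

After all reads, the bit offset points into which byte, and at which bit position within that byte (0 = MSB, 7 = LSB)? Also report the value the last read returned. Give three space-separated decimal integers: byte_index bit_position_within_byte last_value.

Answer: 3 2 945

Derivation:
Read 1: bits[0:10] width=10 -> value=420 (bin 0110100100); offset now 10 = byte 1 bit 2; 46 bits remain
Read 2: bits[10:15] width=5 -> value=18 (bin 10010); offset now 15 = byte 1 bit 7; 41 bits remain
Read 3: bits[15:26] width=11 -> value=945 (bin 01110110001); offset now 26 = byte 3 bit 2; 30 bits remain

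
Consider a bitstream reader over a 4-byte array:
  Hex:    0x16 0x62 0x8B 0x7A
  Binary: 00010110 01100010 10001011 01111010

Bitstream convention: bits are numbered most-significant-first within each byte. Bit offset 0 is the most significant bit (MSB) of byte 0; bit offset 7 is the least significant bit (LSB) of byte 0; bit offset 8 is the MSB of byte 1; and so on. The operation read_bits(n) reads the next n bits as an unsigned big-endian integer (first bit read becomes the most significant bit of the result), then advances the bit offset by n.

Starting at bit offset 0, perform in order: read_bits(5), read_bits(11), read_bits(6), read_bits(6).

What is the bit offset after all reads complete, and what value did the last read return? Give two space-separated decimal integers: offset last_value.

Answer: 28 55

Derivation:
Read 1: bits[0:5] width=5 -> value=2 (bin 00010); offset now 5 = byte 0 bit 5; 27 bits remain
Read 2: bits[5:16] width=11 -> value=1634 (bin 11001100010); offset now 16 = byte 2 bit 0; 16 bits remain
Read 3: bits[16:22] width=6 -> value=34 (bin 100010); offset now 22 = byte 2 bit 6; 10 bits remain
Read 4: bits[22:28] width=6 -> value=55 (bin 110111); offset now 28 = byte 3 bit 4; 4 bits remain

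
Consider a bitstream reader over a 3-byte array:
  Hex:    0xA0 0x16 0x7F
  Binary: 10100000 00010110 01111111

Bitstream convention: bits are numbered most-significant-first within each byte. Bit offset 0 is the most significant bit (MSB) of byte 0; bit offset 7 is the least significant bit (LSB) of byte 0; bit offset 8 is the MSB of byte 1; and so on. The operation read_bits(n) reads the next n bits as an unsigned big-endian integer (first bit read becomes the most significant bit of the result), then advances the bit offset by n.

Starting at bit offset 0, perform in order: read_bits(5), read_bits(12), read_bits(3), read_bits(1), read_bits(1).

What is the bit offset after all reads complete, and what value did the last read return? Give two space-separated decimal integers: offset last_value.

Read 1: bits[0:5] width=5 -> value=20 (bin 10100); offset now 5 = byte 0 bit 5; 19 bits remain
Read 2: bits[5:17] width=12 -> value=44 (bin 000000101100); offset now 17 = byte 2 bit 1; 7 bits remain
Read 3: bits[17:20] width=3 -> value=7 (bin 111); offset now 20 = byte 2 bit 4; 4 bits remain
Read 4: bits[20:21] width=1 -> value=1 (bin 1); offset now 21 = byte 2 bit 5; 3 bits remain
Read 5: bits[21:22] width=1 -> value=1 (bin 1); offset now 22 = byte 2 bit 6; 2 bits remain

Answer: 22 1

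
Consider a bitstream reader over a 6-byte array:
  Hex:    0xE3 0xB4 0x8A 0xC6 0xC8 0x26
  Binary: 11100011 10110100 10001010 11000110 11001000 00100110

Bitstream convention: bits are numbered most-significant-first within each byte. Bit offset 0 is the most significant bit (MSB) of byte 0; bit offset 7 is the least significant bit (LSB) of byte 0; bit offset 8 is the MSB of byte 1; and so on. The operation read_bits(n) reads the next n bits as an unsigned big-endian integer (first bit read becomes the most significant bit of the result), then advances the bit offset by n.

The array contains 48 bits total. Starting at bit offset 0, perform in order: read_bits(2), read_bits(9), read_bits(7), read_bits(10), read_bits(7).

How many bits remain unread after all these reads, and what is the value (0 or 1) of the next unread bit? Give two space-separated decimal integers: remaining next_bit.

Read 1: bits[0:2] width=2 -> value=3 (bin 11); offset now 2 = byte 0 bit 2; 46 bits remain
Read 2: bits[2:11] width=9 -> value=285 (bin 100011101); offset now 11 = byte 1 bit 3; 37 bits remain
Read 3: bits[11:18] width=7 -> value=82 (bin 1010010); offset now 18 = byte 2 bit 2; 30 bits remain
Read 4: bits[18:28] width=10 -> value=172 (bin 0010101100); offset now 28 = byte 3 bit 4; 20 bits remain
Read 5: bits[28:35] width=7 -> value=54 (bin 0110110); offset now 35 = byte 4 bit 3; 13 bits remain

Answer: 13 0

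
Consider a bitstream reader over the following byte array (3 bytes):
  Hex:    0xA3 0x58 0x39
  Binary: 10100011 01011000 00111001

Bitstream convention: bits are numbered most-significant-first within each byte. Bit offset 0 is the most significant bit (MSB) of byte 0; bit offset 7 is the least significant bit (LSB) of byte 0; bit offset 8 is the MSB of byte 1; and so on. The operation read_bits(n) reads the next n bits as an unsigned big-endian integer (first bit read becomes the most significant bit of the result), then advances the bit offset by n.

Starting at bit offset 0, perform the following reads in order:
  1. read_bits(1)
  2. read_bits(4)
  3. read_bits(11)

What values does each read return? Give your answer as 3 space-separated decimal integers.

Answer: 1 4 856

Derivation:
Read 1: bits[0:1] width=1 -> value=1 (bin 1); offset now 1 = byte 0 bit 1; 23 bits remain
Read 2: bits[1:5] width=4 -> value=4 (bin 0100); offset now 5 = byte 0 bit 5; 19 bits remain
Read 3: bits[5:16] width=11 -> value=856 (bin 01101011000); offset now 16 = byte 2 bit 0; 8 bits remain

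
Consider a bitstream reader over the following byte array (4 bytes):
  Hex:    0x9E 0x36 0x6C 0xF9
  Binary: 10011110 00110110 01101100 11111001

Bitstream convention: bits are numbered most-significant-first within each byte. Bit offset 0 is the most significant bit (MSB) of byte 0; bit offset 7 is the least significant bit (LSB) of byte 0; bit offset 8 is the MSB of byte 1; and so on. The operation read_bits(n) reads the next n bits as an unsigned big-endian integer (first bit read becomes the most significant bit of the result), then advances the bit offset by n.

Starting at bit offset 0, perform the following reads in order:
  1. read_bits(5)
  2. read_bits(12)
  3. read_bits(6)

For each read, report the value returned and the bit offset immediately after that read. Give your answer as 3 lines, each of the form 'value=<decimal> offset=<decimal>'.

Answer: value=19 offset=5
value=3180 offset=17
value=54 offset=23

Derivation:
Read 1: bits[0:5] width=5 -> value=19 (bin 10011); offset now 5 = byte 0 bit 5; 27 bits remain
Read 2: bits[5:17] width=12 -> value=3180 (bin 110001101100); offset now 17 = byte 2 bit 1; 15 bits remain
Read 3: bits[17:23] width=6 -> value=54 (bin 110110); offset now 23 = byte 2 bit 7; 9 bits remain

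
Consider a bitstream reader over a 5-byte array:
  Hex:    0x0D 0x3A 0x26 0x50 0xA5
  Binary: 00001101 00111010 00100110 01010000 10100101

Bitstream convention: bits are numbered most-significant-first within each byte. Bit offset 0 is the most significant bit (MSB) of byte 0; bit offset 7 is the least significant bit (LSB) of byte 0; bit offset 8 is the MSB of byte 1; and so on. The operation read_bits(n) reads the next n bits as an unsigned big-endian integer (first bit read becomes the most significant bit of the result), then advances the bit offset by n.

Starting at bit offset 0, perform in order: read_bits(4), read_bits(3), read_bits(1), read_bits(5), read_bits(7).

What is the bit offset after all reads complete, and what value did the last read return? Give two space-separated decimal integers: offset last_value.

Read 1: bits[0:4] width=4 -> value=0 (bin 0000); offset now 4 = byte 0 bit 4; 36 bits remain
Read 2: bits[4:7] width=3 -> value=6 (bin 110); offset now 7 = byte 0 bit 7; 33 bits remain
Read 3: bits[7:8] width=1 -> value=1 (bin 1); offset now 8 = byte 1 bit 0; 32 bits remain
Read 4: bits[8:13] width=5 -> value=7 (bin 00111); offset now 13 = byte 1 bit 5; 27 bits remain
Read 5: bits[13:20] width=7 -> value=34 (bin 0100010); offset now 20 = byte 2 bit 4; 20 bits remain

Answer: 20 34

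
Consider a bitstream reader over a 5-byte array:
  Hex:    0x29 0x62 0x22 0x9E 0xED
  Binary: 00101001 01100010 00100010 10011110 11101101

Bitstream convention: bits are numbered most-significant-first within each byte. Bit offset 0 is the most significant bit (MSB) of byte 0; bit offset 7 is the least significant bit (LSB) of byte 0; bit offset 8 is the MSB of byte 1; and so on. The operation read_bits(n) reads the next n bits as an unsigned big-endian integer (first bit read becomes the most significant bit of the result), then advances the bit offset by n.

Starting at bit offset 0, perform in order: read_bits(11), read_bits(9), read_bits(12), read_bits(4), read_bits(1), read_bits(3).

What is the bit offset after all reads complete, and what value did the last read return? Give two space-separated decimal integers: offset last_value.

Answer: 40 5

Derivation:
Read 1: bits[0:11] width=11 -> value=331 (bin 00101001011); offset now 11 = byte 1 bit 3; 29 bits remain
Read 2: bits[11:20] width=9 -> value=34 (bin 000100010); offset now 20 = byte 2 bit 4; 20 bits remain
Read 3: bits[20:32] width=12 -> value=670 (bin 001010011110); offset now 32 = byte 4 bit 0; 8 bits remain
Read 4: bits[32:36] width=4 -> value=14 (bin 1110); offset now 36 = byte 4 bit 4; 4 bits remain
Read 5: bits[36:37] width=1 -> value=1 (bin 1); offset now 37 = byte 4 bit 5; 3 bits remain
Read 6: bits[37:40] width=3 -> value=5 (bin 101); offset now 40 = byte 5 bit 0; 0 bits remain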